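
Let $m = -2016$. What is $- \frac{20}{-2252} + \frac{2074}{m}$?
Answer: $- \frac{578791}{567504} \approx -1.0199$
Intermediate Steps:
$- \frac{20}{-2252} + \frac{2074}{m} = - \frac{20}{-2252} + \frac{2074}{-2016} = \left(-20\right) \left(- \frac{1}{2252}\right) + 2074 \left(- \frac{1}{2016}\right) = \frac{5}{563} - \frac{1037}{1008} = - \frac{578791}{567504}$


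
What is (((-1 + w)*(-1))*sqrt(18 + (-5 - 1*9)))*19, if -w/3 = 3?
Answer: 380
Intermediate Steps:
w = -9 (w = -3*3 = -9)
(((-1 + w)*(-1))*sqrt(18 + (-5 - 1*9)))*19 = (((-1 - 9)*(-1))*sqrt(18 + (-5 - 1*9)))*19 = ((-10*(-1))*sqrt(18 + (-5 - 9)))*19 = (10*sqrt(18 - 14))*19 = (10*sqrt(4))*19 = (10*2)*19 = 20*19 = 380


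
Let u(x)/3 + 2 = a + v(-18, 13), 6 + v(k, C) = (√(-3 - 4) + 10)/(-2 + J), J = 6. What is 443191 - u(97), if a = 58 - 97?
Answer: 886649/2 - 3*I*√7/4 ≈ 4.4332e+5 - 1.9843*I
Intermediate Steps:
v(k, C) = -7/2 + I*√7/4 (v(k, C) = -6 + (√(-3 - 4) + 10)/(-2 + 6) = -6 + (√(-7) + 10)/4 = -6 + (I*√7 + 10)*(¼) = -6 + (10 + I*√7)*(¼) = -6 + (5/2 + I*√7/4) = -7/2 + I*√7/4)
a = -39
u(x) = -267/2 + 3*I*√7/4 (u(x) = -6 + 3*(-39 + (-7/2 + I*√7/4)) = -6 + 3*(-85/2 + I*√7/4) = -6 + (-255/2 + 3*I*√7/4) = -267/2 + 3*I*√7/4)
443191 - u(97) = 443191 - (-267/2 + 3*I*√7/4) = 443191 + (267/2 - 3*I*√7/4) = 886649/2 - 3*I*√7/4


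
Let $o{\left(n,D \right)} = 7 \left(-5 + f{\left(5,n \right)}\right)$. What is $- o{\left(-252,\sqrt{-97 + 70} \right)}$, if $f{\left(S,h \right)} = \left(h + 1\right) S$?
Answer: $8820$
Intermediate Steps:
$f{\left(S,h \right)} = S \left(1 + h\right)$ ($f{\left(S,h \right)} = \left(1 + h\right) S = S \left(1 + h\right)$)
$o{\left(n,D \right)} = 35 n$ ($o{\left(n,D \right)} = 7 \left(-5 + 5 \left(1 + n\right)\right) = 7 \left(-5 + \left(5 + 5 n\right)\right) = 7 \cdot 5 n = 35 n$)
$- o{\left(-252,\sqrt{-97 + 70} \right)} = - 35 \left(-252\right) = \left(-1\right) \left(-8820\right) = 8820$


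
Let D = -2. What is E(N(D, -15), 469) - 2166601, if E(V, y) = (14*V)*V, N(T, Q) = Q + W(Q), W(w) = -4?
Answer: -2161547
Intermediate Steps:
N(T, Q) = -4 + Q (N(T, Q) = Q - 4 = -4 + Q)
E(V, y) = 14*V**2
E(N(D, -15), 469) - 2166601 = 14*(-4 - 15)**2 - 2166601 = 14*(-19)**2 - 2166601 = 14*361 - 2166601 = 5054 - 2166601 = -2161547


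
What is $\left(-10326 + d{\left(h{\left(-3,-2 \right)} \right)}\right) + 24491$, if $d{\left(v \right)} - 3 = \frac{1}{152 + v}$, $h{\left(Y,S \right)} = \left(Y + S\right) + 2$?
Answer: $\frac{2111033}{149} \approx 14168.0$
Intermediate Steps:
$h{\left(Y,S \right)} = 2 + S + Y$ ($h{\left(Y,S \right)} = \left(S + Y\right) + 2 = 2 + S + Y$)
$d{\left(v \right)} = 3 + \frac{1}{152 + v}$
$\left(-10326 + d{\left(h{\left(-3,-2 \right)} \right)}\right) + 24491 = \left(-10326 + \frac{457 + 3 \left(2 - 2 - 3\right)}{152 - 3}\right) + 24491 = \left(-10326 + \frac{457 + 3 \left(-3\right)}{152 - 3}\right) + 24491 = \left(-10326 + \frac{457 - 9}{149}\right) + 24491 = \left(-10326 + \frac{1}{149} \cdot 448\right) + 24491 = \left(-10326 + \frac{448}{149}\right) + 24491 = - \frac{1538126}{149} + 24491 = \frac{2111033}{149}$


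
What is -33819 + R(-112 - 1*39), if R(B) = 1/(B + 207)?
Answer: -1893863/56 ≈ -33819.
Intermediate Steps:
R(B) = 1/(207 + B)
-33819 + R(-112 - 1*39) = -33819 + 1/(207 + (-112 - 1*39)) = -33819 + 1/(207 + (-112 - 39)) = -33819 + 1/(207 - 151) = -33819 + 1/56 = -1893863/56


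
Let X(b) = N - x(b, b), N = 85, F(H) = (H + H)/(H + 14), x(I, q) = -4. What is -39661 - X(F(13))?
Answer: -39750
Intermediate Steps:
F(H) = 2*H/(14 + H) (F(H) = (2*H)/(14 + H) = 2*H/(14 + H))
X(b) = 89 (X(b) = 85 - 1*(-4) = 85 + 4 = 89)
-39661 - X(F(13)) = -39661 - 1*89 = -39661 - 89 = -39750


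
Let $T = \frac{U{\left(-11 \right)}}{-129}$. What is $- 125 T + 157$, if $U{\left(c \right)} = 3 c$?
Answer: $\frac{5376}{43} \approx 125.02$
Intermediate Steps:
$T = \frac{11}{43}$ ($T = \frac{3 \left(-11\right)}{-129} = \left(-33\right) \left(- \frac{1}{129}\right) = \frac{11}{43} \approx 0.25581$)
$- 125 T + 157 = \left(-125\right) \frac{11}{43} + 157 = - \frac{1375}{43} + 157 = \frac{5376}{43}$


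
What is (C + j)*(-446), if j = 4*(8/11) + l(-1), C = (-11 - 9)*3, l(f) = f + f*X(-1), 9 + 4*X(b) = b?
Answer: 272729/11 ≈ 24794.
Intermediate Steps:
X(b) = -9/4 + b/4
l(f) = -3*f/2 (l(f) = f + f*(-9/4 + (¼)*(-1)) = f + f*(-9/4 - ¼) = f + f*(-5/2) = f - 5*f/2 = -3*f/2)
C = -60 (C = -20*3 = -60)
j = 97/22 (j = 4*(8/11) - 3/2*(-1) = 4*(8*(1/11)) + 3/2 = 4*(8/11) + 3/2 = 32/11 + 3/2 = 97/22 ≈ 4.4091)
(C + j)*(-446) = (-60 + 97/22)*(-446) = -1223/22*(-446) = 272729/11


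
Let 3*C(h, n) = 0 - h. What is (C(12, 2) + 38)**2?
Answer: 1156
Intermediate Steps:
C(h, n) = -h/3 (C(h, n) = (0 - h)/3 = (-h)/3 = -h/3)
(C(12, 2) + 38)**2 = (-1/3*12 + 38)**2 = (-4 + 38)**2 = 34**2 = 1156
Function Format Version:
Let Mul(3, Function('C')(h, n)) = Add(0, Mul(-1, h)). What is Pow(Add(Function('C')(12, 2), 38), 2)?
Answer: 1156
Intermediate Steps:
Function('C')(h, n) = Mul(Rational(-1, 3), h) (Function('C')(h, n) = Mul(Rational(1, 3), Add(0, Mul(-1, h))) = Mul(Rational(1, 3), Mul(-1, h)) = Mul(Rational(-1, 3), h))
Pow(Add(Function('C')(12, 2), 38), 2) = Pow(Add(Mul(Rational(-1, 3), 12), 38), 2) = Pow(Add(-4, 38), 2) = Pow(34, 2) = 1156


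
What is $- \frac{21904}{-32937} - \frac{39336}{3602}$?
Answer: $- \frac{608355812}{59319537} \approx -10.256$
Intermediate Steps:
$- \frac{21904}{-32937} - \frac{39336}{3602} = \left(-21904\right) \left(- \frac{1}{32937}\right) - \frac{19668}{1801} = \frac{21904}{32937} - \frac{19668}{1801} = - \frac{608355812}{59319537}$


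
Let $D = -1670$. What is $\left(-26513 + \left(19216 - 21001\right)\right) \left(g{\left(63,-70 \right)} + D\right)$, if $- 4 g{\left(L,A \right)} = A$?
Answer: $46762445$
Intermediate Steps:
$g{\left(L,A \right)} = - \frac{A}{4}$
$\left(-26513 + \left(19216 - 21001\right)\right) \left(g{\left(63,-70 \right)} + D\right) = \left(-26513 + \left(19216 - 21001\right)\right) \left(\left(- \frac{1}{4}\right) \left(-70\right) - 1670\right) = \left(-26513 - 1785\right) \left(\frac{35}{2} - 1670\right) = \left(-28298\right) \left(- \frac{3305}{2}\right) = 46762445$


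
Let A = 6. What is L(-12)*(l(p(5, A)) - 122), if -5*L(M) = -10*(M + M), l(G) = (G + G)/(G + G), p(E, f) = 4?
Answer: 5808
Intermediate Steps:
l(G) = 1 (l(G) = (2*G)/((2*G)) = (2*G)*(1/(2*G)) = 1)
L(M) = 4*M (L(M) = -(-2)*(M + M) = -(-2)*2*M = -(-4)*M = 4*M)
L(-12)*(l(p(5, A)) - 122) = (4*(-12))*(1 - 122) = -48*(-121) = 5808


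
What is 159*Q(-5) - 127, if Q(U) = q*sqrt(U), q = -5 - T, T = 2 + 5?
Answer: -127 - 1908*I*sqrt(5) ≈ -127.0 - 4266.4*I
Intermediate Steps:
T = 7
q = -12 (q = -5 - 1*7 = -5 - 7 = -12)
Q(U) = -12*sqrt(U)
159*Q(-5) - 127 = 159*(-12*I*sqrt(5)) - 127 = -1908*I*sqrt(5) - 127 = -127 - 1908*I*sqrt(5)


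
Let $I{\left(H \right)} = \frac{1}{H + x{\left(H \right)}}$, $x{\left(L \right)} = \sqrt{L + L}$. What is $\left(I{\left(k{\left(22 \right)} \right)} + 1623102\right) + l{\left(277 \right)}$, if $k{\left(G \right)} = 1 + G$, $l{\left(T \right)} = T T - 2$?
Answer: $\frac{35696410}{21} - \frac{\sqrt{46}}{483} \approx 1.6998 \cdot 10^{6}$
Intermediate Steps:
$l{\left(T \right)} = -2 + T^{2}$ ($l{\left(T \right)} = T^{2} - 2 = -2 + T^{2}$)
$x{\left(L \right)} = \sqrt{2} \sqrt{L}$ ($x{\left(L \right)} = \sqrt{2 L} = \sqrt{2} \sqrt{L}$)
$I{\left(H \right)} = \frac{1}{H + \sqrt{2} \sqrt{H}}$
$\left(I{\left(k{\left(22 \right)} \right)} + 1623102\right) + l{\left(277 \right)} = \left(\frac{1}{\left(1 + 22\right) + \sqrt{2} \sqrt{1 + 22}} + 1623102\right) - \left(2 - 277^{2}\right) = \left(\frac{1}{23 + \sqrt{2} \sqrt{23}} + 1623102\right) + \left(-2 + 76729\right) = \left(\frac{1}{23 + \sqrt{46}} + 1623102\right) + 76727 = \left(1623102 + \frac{1}{23 + \sqrt{46}}\right) + 76727 = 1699829 + \frac{1}{23 + \sqrt{46}}$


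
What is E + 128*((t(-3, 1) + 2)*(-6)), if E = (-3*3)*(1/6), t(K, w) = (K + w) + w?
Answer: -1539/2 ≈ -769.50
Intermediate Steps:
t(K, w) = K + 2*w
E = -3/2 (E = -9/6 = -9*1/6 = -3/2 ≈ -1.5000)
E + 128*((t(-3, 1) + 2)*(-6)) = -3/2 + 128*(((-3 + 2*1) + 2)*(-6)) = -3/2 + 128*(((-3 + 2) + 2)*(-6)) = -3/2 + 128*((-1 + 2)*(-6)) = -3/2 + 128*(1*(-6)) = -3/2 + 128*(-6) = -3/2 - 768 = -1539/2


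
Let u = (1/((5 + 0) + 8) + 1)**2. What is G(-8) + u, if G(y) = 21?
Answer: 3745/169 ≈ 22.160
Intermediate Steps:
u = 196/169 (u = (1/(5 + 8) + 1)**2 = (1/13 + 1)**2 = (14/13)**2 = 196/169 ≈ 1.1598)
G(-8) + u = 21 + 196/169 = 3745/169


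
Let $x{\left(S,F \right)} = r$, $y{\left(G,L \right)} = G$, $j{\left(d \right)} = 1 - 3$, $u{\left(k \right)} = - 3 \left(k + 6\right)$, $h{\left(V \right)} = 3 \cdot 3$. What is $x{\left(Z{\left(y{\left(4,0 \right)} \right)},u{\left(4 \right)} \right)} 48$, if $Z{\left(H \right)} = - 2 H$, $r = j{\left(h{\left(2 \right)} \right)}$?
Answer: $-96$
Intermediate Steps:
$h{\left(V \right)} = 9$
$u{\left(k \right)} = -18 - 3 k$ ($u{\left(k \right)} = - 3 \left(6 + k\right) = -18 - 3 k$)
$j{\left(d \right)} = -2$ ($j{\left(d \right)} = 1 - 3 = -2$)
$r = -2$
$x{\left(S,F \right)} = -2$
$x{\left(Z{\left(y{\left(4,0 \right)} \right)},u{\left(4 \right)} \right)} 48 = \left(-2\right) 48 = -96$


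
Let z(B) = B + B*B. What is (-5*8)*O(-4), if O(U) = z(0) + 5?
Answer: -200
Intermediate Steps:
z(B) = B + B²
O(U) = 5 (O(U) = 0*(1 + 0) + 5 = 0*1 + 5 = 0 + 5 = 5)
(-5*8)*O(-4) = -5*8*5 = -40*5 = -200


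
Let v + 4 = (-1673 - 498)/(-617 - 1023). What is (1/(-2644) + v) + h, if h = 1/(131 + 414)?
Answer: -316050943/118160360 ≈ -2.6748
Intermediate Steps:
h = 1/545 ≈ 0.0018349
v = -4389/1640 (v = -4 + (-1673 - 498)/(-617 - 1023) = -4 - 2171/(-1640) = -4 - 2171*(-1/1640) = -4 + 2171/1640 = -4389/1640 ≈ -2.6762)
(1/(-2644) + v) + h = (1/(-2644) - 4389/1640) + 1/545 = (-1/2644 - 4389/1640) + 1/545 = -2901539/1084040 + 1/545 = -316050943/118160360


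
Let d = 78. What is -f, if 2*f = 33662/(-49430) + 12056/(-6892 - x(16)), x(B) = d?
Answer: 41527611/34452710 ≈ 1.2054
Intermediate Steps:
x(B) = 78
f = -41527611/34452710 (f = (33662/(-49430) + 12056/(-6892 - 1*78))/2 = (33662*(-1/49430) + 12056/(-6892 - 78))/2 = (-16831/24715 + 12056/(-6970))/2 = (-16831/24715 + 12056*(-1/6970))/2 = (-16831/24715 - 6028/3485)/2 = (1/2)*(-41527611/17226355) = -41527611/34452710 ≈ -1.2054)
-f = -1*(-41527611/34452710) = 41527611/34452710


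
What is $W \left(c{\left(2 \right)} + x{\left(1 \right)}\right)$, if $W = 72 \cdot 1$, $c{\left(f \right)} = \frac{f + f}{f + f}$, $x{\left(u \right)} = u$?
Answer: $144$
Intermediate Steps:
$c{\left(f \right)} = 1$ ($c{\left(f \right)} = \frac{2 f}{2 f} = 2 f \frac{1}{2 f} = 1$)
$W = 72$
$W \left(c{\left(2 \right)} + x{\left(1 \right)}\right) = 72 \left(1 + 1\right) = 72 \cdot 2 = 144$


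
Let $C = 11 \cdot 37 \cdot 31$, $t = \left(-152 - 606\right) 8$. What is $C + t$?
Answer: $6553$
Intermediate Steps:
$t = -6064$ ($t = \left(-152 - 606\right) 8 = \left(-758\right) 8 = -6064$)
$C = 12617$ ($C = 407 \cdot 31 = 12617$)
$C + t = 12617 - 6064 = 6553$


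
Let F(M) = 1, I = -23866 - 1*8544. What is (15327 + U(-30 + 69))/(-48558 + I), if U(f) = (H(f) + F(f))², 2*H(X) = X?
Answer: -62989/323872 ≈ -0.19449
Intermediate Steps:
I = -32410 (I = -23866 - 8544 = -32410)
H(X) = X/2
U(f) = (1 + f/2)² (U(f) = (f/2 + 1)² = (1 + f/2)²)
(15327 + U(-30 + 69))/(-48558 + I) = (15327 + (2 + (-30 + 69))²/4)/(-48558 - 32410) = (15327 + (2 + 39)²/4)/(-80968) = (15327 + (¼)*41²)*(-1/80968) = (15327 + (¼)*1681)*(-1/80968) = (15327 + 1681/4)*(-1/80968) = (62989/4)*(-1/80968) = -62989/323872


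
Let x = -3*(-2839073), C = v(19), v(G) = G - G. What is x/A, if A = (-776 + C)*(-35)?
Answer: 8517219/27160 ≈ 313.59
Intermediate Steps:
v(G) = 0
C = 0
x = 8517219
A = 27160 (A = (-776 + 0)*(-35) = -776*(-35) = 27160)
x/A = 8517219/27160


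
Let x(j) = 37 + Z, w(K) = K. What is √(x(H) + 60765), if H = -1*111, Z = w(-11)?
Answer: √60791 ≈ 246.56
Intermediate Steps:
Z = -11
H = -111
x(j) = 26 (x(j) = 37 - 11 = 26)
√(x(H) + 60765) = √(26 + 60765) = √60791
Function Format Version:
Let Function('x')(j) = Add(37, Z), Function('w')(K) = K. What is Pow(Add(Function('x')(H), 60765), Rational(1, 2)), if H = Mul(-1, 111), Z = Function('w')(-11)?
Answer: Pow(60791, Rational(1, 2)) ≈ 246.56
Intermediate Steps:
Z = -11
H = -111
Function('x')(j) = 26 (Function('x')(j) = Add(37, -11) = 26)
Pow(Add(Function('x')(H), 60765), Rational(1, 2)) = Pow(Add(26, 60765), Rational(1, 2)) = Pow(60791, Rational(1, 2))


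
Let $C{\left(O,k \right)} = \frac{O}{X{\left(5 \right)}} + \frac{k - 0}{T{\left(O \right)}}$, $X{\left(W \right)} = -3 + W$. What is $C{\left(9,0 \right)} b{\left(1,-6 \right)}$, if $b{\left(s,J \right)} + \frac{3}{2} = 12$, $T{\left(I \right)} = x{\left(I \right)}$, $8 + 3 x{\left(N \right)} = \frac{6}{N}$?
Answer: $\frac{189}{4} \approx 47.25$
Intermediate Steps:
$x{\left(N \right)} = - \frac{8}{3} + \frac{2}{N}$ ($x{\left(N \right)} = - \frac{8}{3} + \frac{6 \frac{1}{N}}{3} = - \frac{8}{3} + \frac{2}{N}$)
$T{\left(I \right)} = - \frac{8}{3} + \frac{2}{I}$
$b{\left(s,J \right)} = \frac{21}{2}$ ($b{\left(s,J \right)} = - \frac{3}{2} + 12 = \frac{21}{2}$)
$C{\left(O,k \right)} = \frac{O}{2} + \frac{k}{- \frac{8}{3} + \frac{2}{O}}$ ($C{\left(O,k \right)} = \frac{O}{-3 + 5} + \frac{k - 0}{- \frac{8}{3} + \frac{2}{O}} = \frac{O}{2} + \frac{k + 0}{- \frac{8}{3} + \frac{2}{O}} = O \frac{1}{2} + \frac{k}{- \frac{8}{3} + \frac{2}{O}} = \frac{O}{2} + \frac{k}{- \frac{8}{3} + \frac{2}{O}}$)
$C{\left(9,0 \right)} b{\left(1,-6 \right)} = \frac{1}{2} \cdot 9 \frac{1}{-3 + 4 \cdot 9} \left(-3 - 0 + 4 \cdot 9\right) \frac{21}{2} = \frac{1}{2} \cdot 9 \frac{1}{-3 + 36} \left(-3 + 0 + 36\right) \frac{21}{2} = \frac{1}{2} \cdot 9 \cdot \frac{1}{33} \cdot 33 \cdot \frac{21}{2} = \frac{9}{2} \cdot \frac{21}{2} = \frac{189}{4}$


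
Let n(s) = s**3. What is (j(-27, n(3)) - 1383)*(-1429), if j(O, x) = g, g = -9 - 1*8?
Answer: 2000600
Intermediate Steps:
g = -17 (g = -9 - 8 = -17)
j(O, x) = -17
(j(-27, n(3)) - 1383)*(-1429) = (-17 - 1383)*(-1429) = -1400*(-1429) = 2000600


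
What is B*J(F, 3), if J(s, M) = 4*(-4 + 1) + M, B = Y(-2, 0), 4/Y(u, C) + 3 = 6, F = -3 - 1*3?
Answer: -12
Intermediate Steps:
F = -6 (F = -3 - 3 = -6)
Y(u, C) = 4/3 (Y(u, C) = 4/(-3 + 6) = 4/3)
B = 4/3 ≈ 1.3333
J(s, M) = -12 + M (J(s, M) = 4*(-3) + M = -12 + M)
B*J(F, 3) = 4*(-12 + 3)/3 = (4/3)*(-9) = -12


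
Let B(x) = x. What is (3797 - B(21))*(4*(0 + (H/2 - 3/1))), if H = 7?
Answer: 7552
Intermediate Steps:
(3797 - B(21))*(4*(0 + (H/2 - 3/1))) = (3797 - 1*21)*(4*(0 + (7/2 - 3/1))) = (3797 - 21)*(4*(0 + (7*(½) - 3*1))) = 3776*(4*(0 + (7/2 - 3))) = 3776*(4*(0 + ½)) = 3776*(4*(½)) = 3776*2 = 7552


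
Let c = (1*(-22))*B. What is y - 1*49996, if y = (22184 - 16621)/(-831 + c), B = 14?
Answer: -56951007/1139 ≈ -50001.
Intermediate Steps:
c = -308 (c = (1*(-22))*14 = -22*14 = -308)
y = -5563/1139 (y = (22184 - 16621)/(-831 - 308) = 5563/(-1139) = 5563*(-1/1139) = -5563/1139 ≈ -4.8841)
y - 1*49996 = -5563/1139 - 1*49996 = -5563/1139 - 49996 = -56951007/1139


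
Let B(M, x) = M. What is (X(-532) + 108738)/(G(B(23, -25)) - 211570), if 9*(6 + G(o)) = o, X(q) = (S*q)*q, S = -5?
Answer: 1679634/272023 ≈ 6.1746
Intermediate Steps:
X(q) = -5*q**2 (X(q) = (-5*q)*q = -5*q**2)
G(o) = -6 + o/9
(X(-532) + 108738)/(G(B(23, -25)) - 211570) = (-5*(-532)**2 + 108738)/((-6 + (1/9)*23) - 211570) = (-5*283024 + 108738)/((-6 + 23/9) - 211570) = (-1415120 + 108738)/(-31/9 - 211570) = -1306382/(-1904161/9) = -1306382*(-9/1904161) = 1679634/272023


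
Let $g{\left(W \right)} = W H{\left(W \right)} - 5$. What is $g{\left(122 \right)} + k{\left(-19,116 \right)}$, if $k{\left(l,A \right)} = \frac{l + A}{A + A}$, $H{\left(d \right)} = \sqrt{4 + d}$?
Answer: $- \frac{1063}{232} + 366 \sqrt{14} \approx 1364.9$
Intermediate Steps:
$k{\left(l,A \right)} = \frac{A + l}{2 A}$
$g{\left(W \right)} = -5 + W \sqrt{4 + W}$ ($g{\left(W \right)} = W \sqrt{4 + W} - 5 = -5 + W \sqrt{4 + W}$)
$g{\left(122 \right)} + k{\left(-19,116 \right)} = \left(-5 + 122 \sqrt{4 + 122}\right) + \frac{116 - 19}{2 \cdot 116} = \left(-5 + 122 \sqrt{126}\right) + \frac{1}{2} \cdot \frac{1}{116} \cdot 97 = \left(-5 + 122 \cdot 3 \sqrt{14}\right) + \frac{97}{232} = \left(-5 + 366 \sqrt{14}\right) + \frac{97}{232} = - \frac{1063}{232} + 366 \sqrt{14}$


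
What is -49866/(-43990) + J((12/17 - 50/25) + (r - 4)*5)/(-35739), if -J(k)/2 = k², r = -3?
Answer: 274268769853/227176919145 ≈ 1.2073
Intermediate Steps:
J(k) = -2*k²
-49866/(-43990) + J((12/17 - 50/25) + (r - 4)*5)/(-35739) = -49866/(-43990) - 2*((12/17 - 50/25) + (-3 - 4)*5)²/(-35739) = -49866*(-1/43990) - 2*((12*(1/17) - 50*1/25) - 7*5)²*(-1/35739) = 24933/21995 - 2*((12/17 - 2) - 35)²*(-1/35739) = 24933/21995 - 2*(-22/17 - 35)²*(-1/35739) = 24933/21995 - 2*(-617/17)²*(-1/35739) = 24933/21995 - 2*380689/289*(-1/35739) = 24933/21995 - 761378/289*(-1/35739) = 24933/21995 + 761378/10328571 = 274268769853/227176919145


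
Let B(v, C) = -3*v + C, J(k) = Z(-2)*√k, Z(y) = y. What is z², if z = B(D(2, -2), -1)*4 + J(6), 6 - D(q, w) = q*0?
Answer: 5800 + 304*√6 ≈ 6544.6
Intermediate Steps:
D(q, w) = 6 (D(q, w) = 6 - q*0 = 6 - 1*0 = 6 + 0 = 6)
J(k) = -2*√k
B(v, C) = C - 3*v
z = -76 - 2*√6 (z = (-1 - 3*6)*4 - 2*√6 = (-1 - 18)*4 - 2*√6 = -19*4 - 2*√6 = -76 - 2*√6 ≈ -80.899)
z² = (-76 - 2*√6)²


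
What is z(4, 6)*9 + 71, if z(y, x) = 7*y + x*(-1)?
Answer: 269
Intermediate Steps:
z(y, x) = -x + 7*y (z(y, x) = 7*y - x = -x + 7*y)
z(4, 6)*9 + 71 = (-1*6 + 7*4)*9 + 71 = (-6 + 28)*9 + 71 = 22*9 + 71 = 198 + 71 = 269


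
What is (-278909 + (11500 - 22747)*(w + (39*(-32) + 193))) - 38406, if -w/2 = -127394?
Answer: -2854052366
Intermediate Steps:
w = 254788 (w = -2*(-127394) = 254788)
(-278909 + (11500 - 22747)*(w + (39*(-32) + 193))) - 38406 = (-278909 + (11500 - 22747)*(254788 + (39*(-32) + 193))) - 38406 = (-278909 - 11247*(254788 + (-1248 + 193))) - 38406 = (-278909 - 11247*(254788 - 1055)) - 38406 = (-278909 - 11247*253733) - 38406 = (-278909 - 2853735051) - 38406 = -2854013960 - 38406 = -2854052366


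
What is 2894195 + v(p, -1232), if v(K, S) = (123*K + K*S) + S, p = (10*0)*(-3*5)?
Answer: 2892963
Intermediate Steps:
p = 0 (p = 0*(-15) = 0)
v(K, S) = S + 123*K + K*S
2894195 + v(p, -1232) = 2894195 + (-1232 + 123*0 + 0*(-1232)) = 2894195 + (-1232 + 0 + 0) = 2894195 - 1232 = 2892963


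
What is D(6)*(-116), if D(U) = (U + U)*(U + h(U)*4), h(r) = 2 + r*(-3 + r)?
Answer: -119712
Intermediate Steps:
D(U) = 2*U*(8 - 11*U + 4*U²) (D(U) = (U + U)*(U + (2 + U² - 3*U)*4) = (2*U)*(U + (8 - 12*U + 4*U²)) = (2*U)*(8 - 11*U + 4*U²) = 2*U*(8 - 11*U + 4*U²))
D(6)*(-116) = (2*6*(8 - 11*6 + 4*6²))*(-116) = (2*6*(8 - 66 + 4*36))*(-116) = (2*6*(8 - 66 + 144))*(-116) = (2*6*86)*(-116) = 1032*(-116) = -119712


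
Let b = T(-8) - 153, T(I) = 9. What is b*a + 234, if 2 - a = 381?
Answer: 54810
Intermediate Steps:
a = -379 (a = 2 - 1*381 = 2 - 381 = -379)
b = -144 (b = 9 - 153 = -144)
b*a + 234 = -144*(-379) + 234 = 54576 + 234 = 54810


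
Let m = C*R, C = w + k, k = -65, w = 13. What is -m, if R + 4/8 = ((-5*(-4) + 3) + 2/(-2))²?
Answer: 25142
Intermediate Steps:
C = -52 (C = 13 - 65 = -52)
R = 967/2 (R = -½ + ((-5*(-4) + 3) + 2/(-2))² = -½ + ((20 + 3) + 2*(-½))² = -½ + (23 - 1)² = -½ + 22² = -½ + 484 = 967/2 ≈ 483.50)
m = -25142 (m = -52*967/2 = -25142)
-m = -1*(-25142) = 25142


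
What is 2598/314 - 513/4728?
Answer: 2020377/247432 ≈ 8.1654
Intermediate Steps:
2598/314 - 513/4728 = 2598*(1/314) - 513*1/4728 = 1299/157 - 171/1576 = 2020377/247432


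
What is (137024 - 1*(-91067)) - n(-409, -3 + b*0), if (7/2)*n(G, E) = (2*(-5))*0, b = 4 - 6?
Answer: 228091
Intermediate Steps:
b = -2
n(G, E) = 0 (n(G, E) = 2*((2*(-5))*0)/7 = 2*(-10*0)/7 = (2/7)*0 = 0)
(137024 - 1*(-91067)) - n(-409, -3 + b*0) = (137024 - 1*(-91067)) - 1*0 = (137024 + 91067) + 0 = 228091 + 0 = 228091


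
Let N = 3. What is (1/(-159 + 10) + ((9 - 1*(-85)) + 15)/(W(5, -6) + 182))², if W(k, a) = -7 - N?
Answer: 258212761/656794384 ≈ 0.39314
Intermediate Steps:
W(k, a) = -10 (W(k, a) = -7 - 1*3 = -7 - 3 = -10)
(1/(-159 + 10) + ((9 - 1*(-85)) + 15)/(W(5, -6) + 182))² = (1/(-159 + 10) + ((9 - 1*(-85)) + 15)/(-10 + 182))² = (1/(-149) + ((9 + 85) + 15)/172)² = (-1/149 + (94 + 15)*(1/172))² = (-1/149 + 109*(1/172))² = (-1/149 + 109/172)² = (16069/25628)² = 258212761/656794384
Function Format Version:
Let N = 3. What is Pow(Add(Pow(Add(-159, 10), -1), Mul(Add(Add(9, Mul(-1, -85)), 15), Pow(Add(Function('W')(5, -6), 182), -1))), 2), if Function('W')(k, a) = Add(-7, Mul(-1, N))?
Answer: Rational(258212761, 656794384) ≈ 0.39314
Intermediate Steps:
Function('W')(k, a) = -10 (Function('W')(k, a) = Add(-7, Mul(-1, 3)) = Add(-7, -3) = -10)
Pow(Add(Pow(Add(-159, 10), -1), Mul(Add(Add(9, Mul(-1, -85)), 15), Pow(Add(Function('W')(5, -6), 182), -1))), 2) = Pow(Add(Pow(Add(-159, 10), -1), Mul(Add(Add(9, Mul(-1, -85)), 15), Pow(Add(-10, 182), -1))), 2) = Pow(Add(Pow(-149, -1), Mul(Add(Add(9, 85), 15), Pow(172, -1))), 2) = Pow(Add(Rational(-1, 149), Mul(Add(94, 15), Rational(1, 172))), 2) = Pow(Add(Rational(-1, 149), Mul(109, Rational(1, 172))), 2) = Pow(Add(Rational(-1, 149), Rational(109, 172)), 2) = Pow(Rational(16069, 25628), 2) = Rational(258212761, 656794384)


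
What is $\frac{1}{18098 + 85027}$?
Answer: $\frac{1}{103125} \approx 9.697 \cdot 10^{-6}$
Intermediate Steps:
$\frac{1}{18098 + 85027} = \frac{1}{103125}$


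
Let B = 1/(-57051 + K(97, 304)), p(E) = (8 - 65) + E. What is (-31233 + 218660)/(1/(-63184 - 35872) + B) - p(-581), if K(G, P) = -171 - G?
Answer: -1064171208499678/156375 ≈ -6.8053e+9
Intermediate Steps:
p(E) = -57 + E
B = -1/57319 (B = 1/(-57051 + (-171 - 1*97)) = 1/(-57051 + (-171 - 97)) = 1/(-57051 - 268) = 1/(-57319) = -1/57319 ≈ -1.7446e-5)
(-31233 + 218660)/(1/(-63184 - 35872) + B) - p(-581) = (-31233 + 218660)/(1/(-63184 - 35872) - 1/57319) - (-57 - 581) = 187427/(1/(-99056) - 1/57319) - 1*(-638) = 187427/(-1/99056 - 1/57319) + 638 = 187427/(-156375/5677790864) + 638 = 187427*(-5677790864/156375) + 638 = -1064171308266928/156375 + 638 = -1064171208499678/156375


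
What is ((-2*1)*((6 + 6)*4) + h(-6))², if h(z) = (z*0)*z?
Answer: 9216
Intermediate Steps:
h(z) = 0 (h(z) = 0*z = 0)
((-2*1)*((6 + 6)*4) + h(-6))² = ((-2*1)*((6 + 6)*4) + 0)² = (-24*4 + 0)² = (-2*48 + 0)² = (-96 + 0)² = (-96)² = 9216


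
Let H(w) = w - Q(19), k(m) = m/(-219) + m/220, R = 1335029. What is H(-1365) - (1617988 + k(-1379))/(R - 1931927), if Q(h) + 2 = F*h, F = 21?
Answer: -50594602754461/28758545640 ≈ -1759.3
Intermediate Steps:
k(m) = -m/48180 (k(m) = m*(-1/219) + m*(1/220) = -m/219 + m/220 = -m/48180)
Q(h) = -2 + 21*h
H(w) = -397 + w (H(w) = w - (-2 + 21*19) = w - (-2 + 399) = w - 1*397 = w - 397 = -397 + w)
H(-1365) - (1617988 + k(-1379))/(R - 1931927) = (-397 - 1365) - (1617988 - 1/48180*(-1379))/(1335029 - 1931927) = -1762 - (1617988 + 1379/48180)/(-596898) = -1762 - 77954663219*(-1)/(48180*596898) = -1762 - 1*(-77954663219/28758545640) = -1762 + 77954663219/28758545640 = -50594602754461/28758545640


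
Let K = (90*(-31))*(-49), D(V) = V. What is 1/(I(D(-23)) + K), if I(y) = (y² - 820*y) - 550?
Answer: 1/155549 ≈ 6.4288e-6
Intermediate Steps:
K = 136710 (K = -2790*(-49) = 136710)
I(y) = -550 + y² - 820*y
1/(I(D(-23)) + K) = 1/((-550 + (-23)² - 820*(-23)) + 136710) = 1/((-550 + 529 + 18860) + 136710) = 1/(18839 + 136710) = 1/155549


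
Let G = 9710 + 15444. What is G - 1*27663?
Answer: -2509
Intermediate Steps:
G = 25154
G - 1*27663 = 25154 - 1*27663 = 25154 - 27663 = -2509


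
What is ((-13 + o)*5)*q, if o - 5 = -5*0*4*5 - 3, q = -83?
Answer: 4565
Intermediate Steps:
o = 2 (o = 5 + (-5*0*4*5 - 3) = 5 + (-0*5 - 3) = 5 + (-5*0 - 3) = 5 + (0 - 3) = 5 - 3 = 2)
((-13 + o)*5)*q = ((-13 + 2)*5)*(-83) = -11*5*(-83) = -55*(-83) = 4565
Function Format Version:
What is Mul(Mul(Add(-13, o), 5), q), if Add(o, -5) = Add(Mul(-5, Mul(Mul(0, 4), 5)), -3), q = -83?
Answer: 4565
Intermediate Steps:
o = 2 (o = Add(5, Add(Mul(-5, Mul(Mul(0, 4), 5)), -3)) = Add(5, Add(Mul(-5, Mul(0, 5)), -3)) = Add(5, Add(Mul(-5, 0), -3)) = Add(5, Add(0, -3)) = Add(5, -3) = 2)
Mul(Mul(Add(-13, o), 5), q) = Mul(Mul(Add(-13, 2), 5), -83) = Mul(Mul(-11, 5), -83) = Mul(-55, -83) = 4565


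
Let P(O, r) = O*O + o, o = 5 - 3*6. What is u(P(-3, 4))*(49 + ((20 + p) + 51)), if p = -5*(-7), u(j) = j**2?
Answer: 2480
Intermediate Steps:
o = -13 (o = 5 - 18 = -13)
P(O, r) = -13 + O**2 (P(O, r) = O*O - 13 = O**2 - 13 = -13 + O**2)
p = 35
u(P(-3, 4))*(49 + ((20 + p) + 51)) = (-13 + (-3)**2)**2*(49 + ((20 + 35) + 51)) = (-13 + 9)**2*(49 + (55 + 51)) = (-4)**2*(49 + 106) = 16*155 = 2480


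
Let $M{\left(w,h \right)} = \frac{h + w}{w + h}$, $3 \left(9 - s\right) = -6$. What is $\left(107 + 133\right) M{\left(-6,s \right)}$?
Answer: $240$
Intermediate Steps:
$s = 11$ ($s = 9 - -2 = 9 + 2 = 11$)
$M{\left(w,h \right)} = 1$ ($M{\left(w,h \right)} = \frac{h + w}{h + w} = 1$)
$\left(107 + 133\right) M{\left(-6,s \right)} = \left(107 + 133\right) 1 = 240 \cdot 1 = 240$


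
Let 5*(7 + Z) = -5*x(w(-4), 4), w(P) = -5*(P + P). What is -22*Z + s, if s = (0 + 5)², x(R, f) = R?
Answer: 1059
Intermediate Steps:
w(P) = -10*P
Z = -47 (Z = -7 + (-(-50)*(-4))/5 = -7 + (-5*40)/5 = -7 + (⅕)*(-200) = -7 - 40 = -47)
s = 25 (s = 5² = 25)
-22*Z + s = -22*(-47) + 25 = 1034 + 25 = 1059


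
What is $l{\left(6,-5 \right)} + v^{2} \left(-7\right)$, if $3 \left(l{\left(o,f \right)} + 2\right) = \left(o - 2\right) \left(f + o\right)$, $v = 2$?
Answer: $- \frac{86}{3} \approx -28.667$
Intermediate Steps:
$l{\left(o,f \right)} = -2 + \frac{\left(-2 + o\right) \left(f + o\right)}{3}$ ($l{\left(o,f \right)} = -2 + \frac{\left(o - 2\right) \left(f + o\right)}{3} = -2 + \frac{\left(-2 + o\right) \left(f + o\right)}{3}$)
$l{\left(6,-5 \right)} + v^{2} \left(-7\right) = \left(-2 - - \frac{10}{3} - 4 + \frac{6^{2}}{3} + \frac{1}{3} \left(-5\right) 6\right) + 2^{2} \left(-7\right) = \left(-2 + \frac{10}{3} - 4 + \frac{1}{3} \cdot 36 - 10\right) + 4 \left(-7\right) = \left(-2 + \frac{10}{3} - 4 + 12 - 10\right) - 28 = - \frac{2}{3} - 28 = - \frac{86}{3}$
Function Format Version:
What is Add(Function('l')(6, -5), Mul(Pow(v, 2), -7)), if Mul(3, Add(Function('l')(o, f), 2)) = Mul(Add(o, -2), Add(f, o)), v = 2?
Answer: Rational(-86, 3) ≈ -28.667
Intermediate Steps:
Function('l')(o, f) = Add(-2, Mul(Rational(1, 3), Add(-2, o), Add(f, o))) (Function('l')(o, f) = Add(-2, Mul(Rational(1, 3), Mul(Add(o, -2), Add(f, o)))) = Add(-2, Mul(Rational(1, 3), Mul(Add(-2, o), Add(f, o)))) = Add(-2, Mul(Rational(1, 3), Add(-2, o), Add(f, o))))
Add(Function('l')(6, -5), Mul(Pow(v, 2), -7)) = Add(Add(-2, Mul(Rational(-2, 3), -5), Mul(Rational(-2, 3), 6), Mul(Rational(1, 3), Pow(6, 2)), Mul(Rational(1, 3), -5, 6)), Mul(Pow(2, 2), -7)) = Add(Add(-2, Rational(10, 3), -4, Mul(Rational(1, 3), 36), -10), Mul(4, -7)) = Add(Add(-2, Rational(10, 3), -4, 12, -10), -28) = Add(Rational(-2, 3), -28) = Rational(-86, 3)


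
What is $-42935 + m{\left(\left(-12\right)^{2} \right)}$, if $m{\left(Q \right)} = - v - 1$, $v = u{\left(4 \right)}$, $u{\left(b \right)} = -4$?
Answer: $-42932$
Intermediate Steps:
$v = -4$
$m{\left(Q \right)} = 3$ ($m{\left(Q \right)} = \left(-1\right) \left(-4\right) - 1 = 4 - 1 = 3$)
$-42935 + m{\left(\left(-12\right)^{2} \right)} = -42935 + 3 = -42932$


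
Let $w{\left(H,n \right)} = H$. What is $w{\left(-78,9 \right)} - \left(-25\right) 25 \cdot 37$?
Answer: $23047$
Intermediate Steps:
$w{\left(-78,9 \right)} - \left(-25\right) 25 \cdot 37 = -78 - \left(-25\right) 25 \cdot 37 = -78 - \left(-625\right) 37 = -78 - -23125 = -78 + 23125 = 23047$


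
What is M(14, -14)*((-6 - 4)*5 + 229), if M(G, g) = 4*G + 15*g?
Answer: -27566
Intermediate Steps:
M(14, -14)*((-6 - 4)*5 + 229) = (4*14 + 15*(-14))*((-6 - 4)*5 + 229) = (56 - 210)*(-10*5 + 229) = -154*(-50 + 229) = -154*179 = -27566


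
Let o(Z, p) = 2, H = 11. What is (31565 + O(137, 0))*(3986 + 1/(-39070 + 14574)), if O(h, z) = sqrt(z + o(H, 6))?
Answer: 3082039901075/24496 + 97641055*sqrt(2)/24496 ≈ 1.2582e+8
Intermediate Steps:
O(h, z) = sqrt(2 + z) (O(h, z) = sqrt(z + 2) = sqrt(2 + z))
(31565 + O(137, 0))*(3986 + 1/(-39070 + 14574)) = (31565 + sqrt(2 + 0))*(3986 + 1/(-39070 + 14574)) = (31565 + sqrt(2))*(3986 + 1/(-24496)) = (31565 + sqrt(2))*(3986 - 1/24496) = (31565 + sqrt(2))*(97641055/24496) = 3082039901075/24496 + 97641055*sqrt(2)/24496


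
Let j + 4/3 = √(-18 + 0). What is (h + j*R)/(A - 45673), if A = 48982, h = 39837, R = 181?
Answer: 118787/9927 + 181*I*√2/1103 ≈ 11.966 + 0.23207*I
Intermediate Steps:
j = -4/3 + 3*I*√2 (j = -4/3 + √(-18 + 0) = -4/3 + √(-18) = -4/3 + 3*I*√2 ≈ -1.3333 + 4.2426*I)
(h + j*R)/(A - 45673) = (39837 + (-4/3 + 3*I*√2)*181)/(48982 - 45673) = (39837 + (-724/3 + 543*I*√2))/3309 = (118787/3 + 543*I*√2)*(1/3309) = 118787/9927 + 181*I*√2/1103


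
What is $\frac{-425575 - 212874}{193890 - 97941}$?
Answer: $- \frac{91207}{13707} \approx -6.654$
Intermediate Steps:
$\frac{-425575 - 212874}{193890 - 97941} = - \frac{638449}{95949} = \left(-638449\right) \frac{1}{95949} = - \frac{91207}{13707}$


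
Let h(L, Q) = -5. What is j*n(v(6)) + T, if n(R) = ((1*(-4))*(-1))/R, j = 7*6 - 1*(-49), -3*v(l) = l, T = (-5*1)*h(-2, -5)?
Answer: -157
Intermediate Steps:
T = 25 (T = -5*1*(-5) = -5*(-5) = 25)
v(l) = -l/3
j = 91 (j = 42 + 49 = 91)
n(R) = 4/R (n(R) = (-4*(-1))/R = 4/R)
j*n(v(6)) + T = 91*(4/((-1/3*6))) + 25 = 91*(4/(-2)) + 25 = 91*(4*(-1/2)) + 25 = 91*(-2) + 25 = -182 + 25 = -157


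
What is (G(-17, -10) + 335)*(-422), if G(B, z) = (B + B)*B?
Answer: -385286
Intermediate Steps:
G(B, z) = 2*B² (G(B, z) = (2*B)*B = 2*B²)
(G(-17, -10) + 335)*(-422) = (2*(-17)² + 335)*(-422) = (2*289 + 335)*(-422) = (578 + 335)*(-422) = 913*(-422) = -385286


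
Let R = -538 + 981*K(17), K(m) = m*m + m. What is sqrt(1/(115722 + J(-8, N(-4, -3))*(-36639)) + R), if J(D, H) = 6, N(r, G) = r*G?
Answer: 5*sqrt(902215868469)/8676 ≈ 547.40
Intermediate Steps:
N(r, G) = G*r
K(m) = m + m**2 (K(m) = m**2 + m = m + m**2)
R = 299648 (R = -538 + 981*(17*(1 + 17)) = -538 + 981*(17*18) = -538 + 981*306 = -538 + 300186 = 299648)
sqrt(1/(115722 + J(-8, N(-4, -3))*(-36639)) + R) = sqrt(1/(115722 + 6*(-36639)) + 299648) = sqrt(1/(115722 - 219834) + 299648) = sqrt(1/(-104112) + 299648) = sqrt(-1/104112 + 299648) = sqrt(31196952575/104112) = 5*sqrt(902215868469)/8676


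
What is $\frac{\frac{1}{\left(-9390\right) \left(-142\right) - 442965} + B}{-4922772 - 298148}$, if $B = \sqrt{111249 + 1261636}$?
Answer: $- \frac{1}{4648785481800} - \frac{\sqrt{1372885}}{5220920} \approx -0.00022442$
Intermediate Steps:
$B = \sqrt{1372885} \approx 1171.7$
$\frac{\frac{1}{\left(-9390\right) \left(-142\right) - 442965} + B}{-4922772 - 298148} = \frac{\frac{1}{\left(-9390\right) \left(-142\right) - 442965} + \sqrt{1372885}}{-4922772 - 298148} = \frac{\frac{1}{1333380 - 442965} + \sqrt{1372885}}{-5220920} = \left(\frac{1}{890415} + \sqrt{1372885}\right) \left(- \frac{1}{5220920}\right) = - \frac{1}{4648785481800} - \frac{\sqrt{1372885}}{5220920}$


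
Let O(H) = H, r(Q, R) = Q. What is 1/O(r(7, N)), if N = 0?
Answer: 1/7 ≈ 0.14286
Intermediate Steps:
1/O(r(7, N)) = 1/7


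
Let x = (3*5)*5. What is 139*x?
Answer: 10425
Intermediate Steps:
x = 75 (x = 15*5 = 75)
139*x = 139*75 = 10425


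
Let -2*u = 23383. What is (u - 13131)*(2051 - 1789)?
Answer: -6503495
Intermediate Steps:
u = -23383/2 (u = -1/2*23383 = -23383/2 ≈ -11692.)
(u - 13131)*(2051 - 1789) = (-23383/2 - 13131)*(2051 - 1789) = -49645/2*262 = -6503495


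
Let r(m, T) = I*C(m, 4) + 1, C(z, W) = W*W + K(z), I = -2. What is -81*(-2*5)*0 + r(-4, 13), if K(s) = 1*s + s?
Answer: -15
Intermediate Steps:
K(s) = 2*s (K(s) = s + s = 2*s)
C(z, W) = W² + 2*z (C(z, W) = W*W + 2*z = W² + 2*z)
r(m, T) = -31 - 4*m (r(m, T) = -2*(4² + 2*m) + 1 = -2*(16 + 2*m) + 1 = (-32 - 4*m) + 1 = -31 - 4*m)
-81*(-2*5)*0 + r(-4, 13) = -81*(-2*5)*0 + (-31 - 4*(-4)) = -(-810)*0 + (-31 + 16) = -81*0 - 15 = 0 - 15 = -15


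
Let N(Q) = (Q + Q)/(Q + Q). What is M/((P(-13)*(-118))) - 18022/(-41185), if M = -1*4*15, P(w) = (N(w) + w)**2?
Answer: 25725077/58317960 ≈ 0.44112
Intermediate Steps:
N(Q) = 1 (N(Q) = (2*Q)/((2*Q)) = (2*Q)*(1/(2*Q)) = 1)
P(w) = (1 + w)**2
M = -60 (M = -4*15 = -60)
M/((P(-13)*(-118))) - 18022/(-41185) = -60*(-1/(118*(1 - 13)**2)) - 18022/(-41185) = -60/((-12)**2*(-118)) - 18022*(-1/41185) = -60/(144*(-118)) + 18022/41185 = -60/(-16992) + 18022/41185 = -60*(-1/16992) + 18022/41185 = 5/1416 + 18022/41185 = 25725077/58317960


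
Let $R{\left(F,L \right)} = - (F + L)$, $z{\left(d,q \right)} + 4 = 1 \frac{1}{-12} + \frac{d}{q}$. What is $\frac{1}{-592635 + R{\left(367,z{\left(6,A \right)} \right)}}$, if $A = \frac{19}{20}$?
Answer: $- \frac{228}{135204965} \approx -1.6863 \cdot 10^{-6}$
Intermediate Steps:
$A = \frac{19}{20}$ ($A = 19 \cdot \frac{1}{20} = \frac{19}{20} \approx 0.95$)
$z{\left(d,q \right)} = - \frac{49}{12} + \frac{d}{q}$ ($z{\left(d,q \right)} = -4 + \left(1 \frac{1}{-12} + \frac{d}{q}\right) = -4 + \left(1 \left(- \frac{1}{12}\right) + \frac{d}{q}\right) = -4 + \left(- \frac{1}{12} + \frac{d}{q}\right) = - \frac{49}{12} + \frac{d}{q}$)
$R{\left(F,L \right)} = - F - L$
$\frac{1}{-592635 + R{\left(367,z{\left(6,A \right)} \right)}} = \frac{1}{-592635 - \left(\frac{4355}{12} + \frac{120}{19}\right)} = \frac{1}{-592635 - \frac{84185}{228}} = \frac{1}{- \frac{135204965}{228}} = - \frac{228}{135204965}$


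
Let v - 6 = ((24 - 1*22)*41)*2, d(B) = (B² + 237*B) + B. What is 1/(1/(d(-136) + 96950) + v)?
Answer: 83078/14123261 ≈ 0.0058824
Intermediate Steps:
d(B) = B² + 238*B
v = 170 (v = 6 + ((24 - 1*22)*41)*2 = 6 + ((24 - 22)*41)*2 = 6 + (2*41)*2 = 6 + 82*2 = 6 + 164 = 170)
1/(1/(d(-136) + 96950) + v) = 1/(1/(-136*(238 - 136) + 96950) + 170) = 1/(1/(-136*102 + 96950) + 170) = 1/(1/(-13872 + 96950) + 170) = 1/(1/83078 + 170) = 1/(14123261/83078) = 83078/14123261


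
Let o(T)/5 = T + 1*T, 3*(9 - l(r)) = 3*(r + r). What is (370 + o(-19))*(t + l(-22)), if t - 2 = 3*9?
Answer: 14760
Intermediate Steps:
l(r) = 9 - 2*r (l(r) = 9 - (r + r) = 9 - 2*r)
t = 29 (t = 2 + 3*9 = 2 + 27 = 29)
o(T) = 10*T (o(T) = 5*(T + 1*T) = 5*(T + T) = 5*(2*T) = 10*T)
(370 + o(-19))*(t + l(-22)) = (370 + 10*(-19))*(29 + (9 - 2*(-22))) = (370 - 190)*(29 + (9 + 44)) = 180*(29 + 53) = 180*82 = 14760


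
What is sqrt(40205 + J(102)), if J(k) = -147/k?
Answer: sqrt(46475314)/34 ≈ 200.51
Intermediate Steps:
sqrt(40205 + J(102)) = sqrt(40205 - 147/102) = sqrt(40205 - 147*1/102) = sqrt(40205 - 49/34) = sqrt(1366921/34) = sqrt(46475314)/34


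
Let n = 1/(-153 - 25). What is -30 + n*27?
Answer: -5367/178 ≈ -30.152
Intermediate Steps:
n = -1/178 (n = 1/(-178) = -1/178 ≈ -0.0056180)
-30 + n*27 = -30 - 1/178*27 = -30 - 27/178 = -5367/178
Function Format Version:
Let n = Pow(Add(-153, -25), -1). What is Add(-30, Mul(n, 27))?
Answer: Rational(-5367, 178) ≈ -30.152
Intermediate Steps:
n = Rational(-1, 178) (n = Pow(-178, -1) = Rational(-1, 178) ≈ -0.0056180)
Add(-30, Mul(n, 27)) = Add(-30, Mul(Rational(-1, 178), 27)) = Add(-30, Rational(-27, 178)) = Rational(-5367, 178)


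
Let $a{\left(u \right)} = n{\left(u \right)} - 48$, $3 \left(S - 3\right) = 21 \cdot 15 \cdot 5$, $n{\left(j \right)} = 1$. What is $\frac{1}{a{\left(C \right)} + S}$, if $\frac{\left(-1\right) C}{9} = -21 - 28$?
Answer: $\frac{1}{481} \approx 0.002079$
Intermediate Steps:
$S = 528$ ($S = 3 + \frac{21 \cdot 15 \cdot 5}{3} = 3 + \frac{315 \cdot 5}{3} = 3 + \frac{1}{3} \cdot 1575 = 3 + 525 = 528$)
$C = 441$ ($C = - 9 \left(-21 - 28\right) = \left(-9\right) \left(-49\right) = 441$)
$a{\left(u \right)} = -47$ ($a{\left(u \right)} = 1 - 48 = -47$)
$\frac{1}{a{\left(C \right)} + S} = \frac{1}{-47 + 528} = \frac{1}{481}$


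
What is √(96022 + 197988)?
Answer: √294010 ≈ 542.23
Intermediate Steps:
√(96022 + 197988) = √294010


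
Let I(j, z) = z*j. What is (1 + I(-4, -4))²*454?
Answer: 131206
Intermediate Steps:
I(j, z) = j*z
(1 + I(-4, -4))²*454 = (1 - 4*(-4))²*454 = (1 + 16)²*454 = 17²*454 = 289*454 = 131206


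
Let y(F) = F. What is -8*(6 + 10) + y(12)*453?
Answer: 5308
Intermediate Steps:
-8*(6 + 10) + y(12)*453 = -8*(6 + 10) + 12*453 = -8*16 + 5436 = -128 + 5436 = 5308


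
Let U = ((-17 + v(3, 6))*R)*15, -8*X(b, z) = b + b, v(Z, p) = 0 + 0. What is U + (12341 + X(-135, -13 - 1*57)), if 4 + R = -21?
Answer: 74999/4 ≈ 18750.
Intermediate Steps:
v(Z, p) = 0
R = -25 (R = -4 - 21 = -25)
X(b, z) = -b/4 (X(b, z) = -(b + b)/8 = -b/4)
U = 6375 (U = ((-17 + 0)*(-25))*15 = -17*(-25)*15 = 425*15 = 6375)
U + (12341 + X(-135, -13 - 1*57)) = 6375 + (12341 - ¼*(-135)) = 6375 + (12341 + 135/4) = 6375 + 49499/4 = 74999/4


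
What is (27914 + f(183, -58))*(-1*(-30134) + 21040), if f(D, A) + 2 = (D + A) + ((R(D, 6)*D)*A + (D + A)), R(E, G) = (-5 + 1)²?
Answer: -7249411188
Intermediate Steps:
R(E, G) = 16 (R(E, G) = (-4)² = 16)
f(D, A) = -2 + 2*A + 2*D + 16*A*D (f(D, A) = -2 + ((D + A) + ((16*D)*A + (D + A))) = -2 + ((A + D) + (16*A*D + (A + D))) = -2 + ((A + D) + (A + D + 16*A*D)) = -2 + (2*A + 2*D + 16*A*D) = -2 + 2*A + 2*D + 16*A*D)
(27914 + f(183, -58))*(-1*(-30134) + 21040) = (27914 + (-2 + 2*(-58) + 2*183 + 16*(-58)*183))*(-1*(-30134) + 21040) = (27914 + (-2 - 116 + 366 - 169824))*(30134 + 21040) = (27914 - 169576)*51174 = -141662*51174 = -7249411188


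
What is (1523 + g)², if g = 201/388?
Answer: 349428765625/150544 ≈ 2.3211e+6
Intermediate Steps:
g = 201/388 (g = 201*(1/388) = 201/388 ≈ 0.51804)
(1523 + g)² = (1523 + 201/388)² = (591125/388)² = 349428765625/150544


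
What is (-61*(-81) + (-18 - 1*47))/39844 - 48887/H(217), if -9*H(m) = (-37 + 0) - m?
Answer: -4382361037/2530094 ≈ -1732.1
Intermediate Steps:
H(m) = 37/9 + m/9 (H(m) = -((-37 + 0) - m)/9 = -(-37 - m)/9 = 37/9 + m/9)
(-61*(-81) + (-18 - 1*47))/39844 - 48887/H(217) = (-61*(-81) + (-18 - 1*47))/39844 - 48887/(37/9 + (⅑)*217) = (4941 + (-18 - 47))*(1/39844) - 48887/(37/9 + 217/9) = (4941 - 65)*(1/39844) - 48887/254/9 = 4876*(1/39844) - 48887*9/254 = 1219/9961 - 439983/254 = -4382361037/2530094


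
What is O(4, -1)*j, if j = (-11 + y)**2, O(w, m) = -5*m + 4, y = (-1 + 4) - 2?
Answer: 900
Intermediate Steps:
y = 1 (y = 3 - 2 = 1)
O(w, m) = 4 - 5*m
j = 100 (j = (-11 + 1)**2 = (-10)**2 = 100)
O(4, -1)*j = (4 - 5*(-1))*100 = (4 + 5)*100 = 9*100 = 900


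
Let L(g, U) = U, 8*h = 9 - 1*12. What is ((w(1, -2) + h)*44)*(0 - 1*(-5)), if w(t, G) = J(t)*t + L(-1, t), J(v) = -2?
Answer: -605/2 ≈ -302.50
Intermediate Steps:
h = -3/8 (h = (9 - 1*12)/8 = (9 - 12)/8 = (⅛)*(-3) = -3/8 ≈ -0.37500)
w(t, G) = -t (w(t, G) = -2*t + t = -t)
((w(1, -2) + h)*44)*(0 - 1*(-5)) = ((-1*1 - 3/8)*44)*(0 - 1*(-5)) = ((-1 - 3/8)*44)*(0 + 5) = -11/8*44*5 = -121/2*5 = -605/2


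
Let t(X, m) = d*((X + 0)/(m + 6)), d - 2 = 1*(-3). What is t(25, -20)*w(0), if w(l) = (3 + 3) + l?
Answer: 75/7 ≈ 10.714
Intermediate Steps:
w(l) = 6 + l
d = -1 (d = 2 + 1*(-3) = 2 - 3 = -1)
t(X, m) = -X/(6 + m) (t(X, m) = -(X + 0)/(m + 6) = -X/(6 + m))
t(25, -20)*w(0) = (-1*25/(6 - 20))*(6 + 0) = -1*25/(-14)*6 = -1*25*(-1/14)*6 = (25/14)*6 = 75/7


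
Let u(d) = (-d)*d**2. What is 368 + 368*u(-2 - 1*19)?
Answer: 3408416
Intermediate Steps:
u(d) = -d**3
368 + 368*u(-2 - 1*19) = 368 + 368*(-(-2 - 1*19)**3) = 368 + 368*(-(-2 - 19)**3) = 368 + 368*(-1*(-21)**3) = 368 + 368*(-1*(-9261)) = 368 + 368*9261 = 368 + 3408048 = 3408416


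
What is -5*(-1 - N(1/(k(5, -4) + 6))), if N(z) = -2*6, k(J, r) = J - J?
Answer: -55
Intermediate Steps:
k(J, r) = 0
N(z) = -12
-5*(-1 - N(1/(k(5, -4) + 6))) = -5*(-1 - 1*(-12)) = -5*(-1 + 12) = -5*11 = -55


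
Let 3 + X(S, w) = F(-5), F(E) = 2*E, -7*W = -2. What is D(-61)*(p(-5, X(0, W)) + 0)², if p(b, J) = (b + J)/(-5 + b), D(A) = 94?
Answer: 7614/25 ≈ 304.56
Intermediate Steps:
W = 2/7 (W = -⅐*(-2) = 2/7 ≈ 0.28571)
X(S, w) = -13 (X(S, w) = -3 + 2*(-5) = -3 - 10 = -13)
p(b, J) = (J + b)/(-5 + b)
D(-61)*(p(-5, X(0, W)) + 0)² = 94*((-13 - 5)/(-5 - 5) + 0)² = 94*(-18/(-10) + 0)² = 94*(-⅒*(-18) + 0)² = 94*(9/5 + 0)² = 94*(9/5)² = 94*(81/25) = 7614/25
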